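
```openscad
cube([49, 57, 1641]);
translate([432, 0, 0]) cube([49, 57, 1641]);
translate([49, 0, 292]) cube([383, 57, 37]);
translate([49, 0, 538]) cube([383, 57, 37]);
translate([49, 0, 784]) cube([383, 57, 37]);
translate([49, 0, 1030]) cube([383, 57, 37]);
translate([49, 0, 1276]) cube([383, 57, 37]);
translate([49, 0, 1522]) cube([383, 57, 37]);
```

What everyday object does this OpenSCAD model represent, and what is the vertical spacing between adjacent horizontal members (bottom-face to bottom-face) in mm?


A ladder. The rung spacing is 246 mm.

Two tall 49×57 posts with 6 short bars between them — a ladder. Adjacent rungs sit at z = 292 and z = 538, so the spacing is 538 − 292 = 246 mm.


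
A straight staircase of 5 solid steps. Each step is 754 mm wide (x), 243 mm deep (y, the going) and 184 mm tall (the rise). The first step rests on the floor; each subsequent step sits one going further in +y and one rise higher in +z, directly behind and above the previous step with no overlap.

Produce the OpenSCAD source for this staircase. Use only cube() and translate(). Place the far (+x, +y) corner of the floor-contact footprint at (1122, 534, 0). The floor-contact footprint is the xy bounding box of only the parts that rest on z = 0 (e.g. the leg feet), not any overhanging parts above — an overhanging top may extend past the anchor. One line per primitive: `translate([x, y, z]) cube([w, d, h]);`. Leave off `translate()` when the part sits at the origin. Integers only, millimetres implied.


translate([368, 291, 0]) cube([754, 243, 184]);
translate([368, 534, 184]) cube([754, 243, 184]);
translate([368, 777, 368]) cube([754, 243, 184]);
translate([368, 1020, 552]) cube([754, 243, 184]);
translate([368, 1263, 736]) cube([754, 243, 184]);


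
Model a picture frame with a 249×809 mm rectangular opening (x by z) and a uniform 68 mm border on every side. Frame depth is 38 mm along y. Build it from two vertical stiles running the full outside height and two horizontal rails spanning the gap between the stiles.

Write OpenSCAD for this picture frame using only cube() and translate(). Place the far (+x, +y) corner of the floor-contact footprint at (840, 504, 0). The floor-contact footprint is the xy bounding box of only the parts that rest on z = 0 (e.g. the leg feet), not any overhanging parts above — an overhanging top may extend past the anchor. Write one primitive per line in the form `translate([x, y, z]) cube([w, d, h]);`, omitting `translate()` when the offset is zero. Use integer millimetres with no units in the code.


translate([455, 466, 0]) cube([68, 38, 945]);
translate([772, 466, 0]) cube([68, 38, 945]);
translate([523, 466, 0]) cube([249, 38, 68]);
translate([523, 466, 877]) cube([249, 38, 68]);


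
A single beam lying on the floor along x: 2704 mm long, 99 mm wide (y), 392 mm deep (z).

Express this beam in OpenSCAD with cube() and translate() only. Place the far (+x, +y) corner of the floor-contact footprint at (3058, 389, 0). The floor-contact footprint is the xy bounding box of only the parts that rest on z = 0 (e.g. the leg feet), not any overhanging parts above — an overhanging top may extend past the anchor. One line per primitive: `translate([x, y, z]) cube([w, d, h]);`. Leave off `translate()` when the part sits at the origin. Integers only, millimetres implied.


translate([354, 290, 0]) cube([2704, 99, 392]);


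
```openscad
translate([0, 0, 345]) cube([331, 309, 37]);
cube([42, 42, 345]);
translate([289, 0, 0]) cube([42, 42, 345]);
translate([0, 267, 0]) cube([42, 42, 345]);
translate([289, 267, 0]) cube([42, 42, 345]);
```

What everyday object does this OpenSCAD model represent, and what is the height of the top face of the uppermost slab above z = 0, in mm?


A stool. The seat height is 382 mm.

A 331×309×37 slab at z = 345 on four corner posts — a stool. The seat top is 345 + 37 = 382 mm.


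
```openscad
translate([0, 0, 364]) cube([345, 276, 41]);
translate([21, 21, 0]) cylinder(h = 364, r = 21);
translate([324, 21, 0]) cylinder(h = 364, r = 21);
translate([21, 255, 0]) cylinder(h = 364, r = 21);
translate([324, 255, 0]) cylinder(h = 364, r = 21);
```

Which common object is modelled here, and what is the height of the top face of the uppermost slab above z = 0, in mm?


A stool. The seat height is 405 mm.

A 345×276×41 slab at z = 364 on four corner cylinders — a stool. The seat top is 364 + 41 = 405 mm.


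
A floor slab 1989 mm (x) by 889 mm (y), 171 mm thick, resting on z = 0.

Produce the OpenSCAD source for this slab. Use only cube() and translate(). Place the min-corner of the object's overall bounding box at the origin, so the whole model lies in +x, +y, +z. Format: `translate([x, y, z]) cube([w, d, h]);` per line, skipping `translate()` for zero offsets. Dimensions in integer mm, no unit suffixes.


cube([1989, 889, 171]);


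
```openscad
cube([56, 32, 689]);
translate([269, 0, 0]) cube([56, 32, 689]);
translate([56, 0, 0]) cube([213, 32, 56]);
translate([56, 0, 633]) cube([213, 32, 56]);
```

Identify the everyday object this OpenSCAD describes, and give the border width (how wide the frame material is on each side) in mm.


A picture frame. The border width is 56 mm.

Four thin pieces enclosing a rectangular opening — a picture frame. The two full-height stiles are 689 mm tall; the top rail sits at z = 633 and is 56 mm tall, so the border above the opening is 689 − 633 = 56 mm, matching the stile x-width.


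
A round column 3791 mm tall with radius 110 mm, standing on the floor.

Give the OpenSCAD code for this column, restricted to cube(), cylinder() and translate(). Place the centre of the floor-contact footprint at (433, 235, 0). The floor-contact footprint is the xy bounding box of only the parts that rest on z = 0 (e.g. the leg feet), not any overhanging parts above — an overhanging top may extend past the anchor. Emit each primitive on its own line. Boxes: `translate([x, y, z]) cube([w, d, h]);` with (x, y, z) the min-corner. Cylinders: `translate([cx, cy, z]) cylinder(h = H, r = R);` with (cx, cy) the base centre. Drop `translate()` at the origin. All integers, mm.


translate([433, 235, 0]) cylinder(h = 3791, r = 110);


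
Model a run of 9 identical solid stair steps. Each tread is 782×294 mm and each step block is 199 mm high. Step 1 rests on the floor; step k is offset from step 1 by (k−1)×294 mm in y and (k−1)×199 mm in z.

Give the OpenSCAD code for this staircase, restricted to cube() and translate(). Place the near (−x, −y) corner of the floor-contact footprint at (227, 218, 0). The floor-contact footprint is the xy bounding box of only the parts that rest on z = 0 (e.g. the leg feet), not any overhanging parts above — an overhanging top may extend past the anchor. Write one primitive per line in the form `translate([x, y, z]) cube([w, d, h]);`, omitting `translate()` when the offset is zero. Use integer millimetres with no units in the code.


translate([227, 218, 0]) cube([782, 294, 199]);
translate([227, 512, 199]) cube([782, 294, 199]);
translate([227, 806, 398]) cube([782, 294, 199]);
translate([227, 1100, 597]) cube([782, 294, 199]);
translate([227, 1394, 796]) cube([782, 294, 199]);
translate([227, 1688, 995]) cube([782, 294, 199]);
translate([227, 1982, 1194]) cube([782, 294, 199]);
translate([227, 2276, 1393]) cube([782, 294, 199]);
translate([227, 2570, 1592]) cube([782, 294, 199]);


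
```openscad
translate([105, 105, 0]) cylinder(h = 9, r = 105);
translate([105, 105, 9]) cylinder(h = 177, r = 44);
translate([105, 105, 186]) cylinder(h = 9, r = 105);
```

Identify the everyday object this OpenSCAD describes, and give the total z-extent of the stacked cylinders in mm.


A spool. The overall height is 195 mm.

Three coaxial cylinders, large–small–large — a spool. Two 9 mm flanges and a 177 mm core give 9 + 177 + 9 = 195 mm.


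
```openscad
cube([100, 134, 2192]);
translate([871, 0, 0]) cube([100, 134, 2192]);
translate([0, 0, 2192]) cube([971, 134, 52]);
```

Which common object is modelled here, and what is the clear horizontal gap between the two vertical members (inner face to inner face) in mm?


A door frame. The clear opening width is 771 mm.

Two 2192 mm tall posts with a header on top — a door frame. The left jamb is 100 mm wide at x = 0; the right jamb starts at x = 871. The clear opening is 871 − 100 = 771 mm.


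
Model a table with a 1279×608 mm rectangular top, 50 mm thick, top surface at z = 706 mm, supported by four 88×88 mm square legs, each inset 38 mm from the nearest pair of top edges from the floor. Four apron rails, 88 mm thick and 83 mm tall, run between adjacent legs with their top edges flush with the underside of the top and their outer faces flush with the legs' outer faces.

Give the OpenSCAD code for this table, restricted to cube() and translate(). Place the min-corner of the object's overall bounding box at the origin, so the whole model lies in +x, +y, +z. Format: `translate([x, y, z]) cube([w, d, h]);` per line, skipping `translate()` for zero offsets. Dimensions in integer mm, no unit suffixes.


translate([0, 0, 656]) cube([1279, 608, 50]);
translate([38, 38, 0]) cube([88, 88, 656]);
translate([1153, 38, 0]) cube([88, 88, 656]);
translate([38, 482, 0]) cube([88, 88, 656]);
translate([1153, 482, 0]) cube([88, 88, 656]);
translate([126, 38, 573]) cube([1027, 88, 83]);
translate([126, 482, 573]) cube([1027, 88, 83]);
translate([38, 126, 573]) cube([88, 356, 83]);
translate([1153, 126, 573]) cube([88, 356, 83]);


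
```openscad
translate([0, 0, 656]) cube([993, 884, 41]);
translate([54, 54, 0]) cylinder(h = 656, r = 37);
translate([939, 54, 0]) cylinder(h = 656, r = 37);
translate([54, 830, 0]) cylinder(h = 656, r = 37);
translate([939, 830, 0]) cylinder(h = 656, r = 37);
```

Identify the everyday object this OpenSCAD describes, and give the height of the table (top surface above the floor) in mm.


A table. The table height is 697 mm.

A 993×884×41 slab sits at z = 656 on four Ø74 mm round legs — a table. The top surface is at 656 + 41 = 697 mm.


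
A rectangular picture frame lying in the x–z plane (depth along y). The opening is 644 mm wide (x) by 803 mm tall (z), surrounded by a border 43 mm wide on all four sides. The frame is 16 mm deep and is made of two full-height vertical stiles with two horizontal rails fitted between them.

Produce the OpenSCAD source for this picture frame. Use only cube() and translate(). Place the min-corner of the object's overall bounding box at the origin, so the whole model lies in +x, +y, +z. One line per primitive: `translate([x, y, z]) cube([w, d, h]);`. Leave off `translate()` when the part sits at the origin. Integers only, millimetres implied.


cube([43, 16, 889]);
translate([687, 0, 0]) cube([43, 16, 889]);
translate([43, 0, 0]) cube([644, 16, 43]);
translate([43, 0, 846]) cube([644, 16, 43]);


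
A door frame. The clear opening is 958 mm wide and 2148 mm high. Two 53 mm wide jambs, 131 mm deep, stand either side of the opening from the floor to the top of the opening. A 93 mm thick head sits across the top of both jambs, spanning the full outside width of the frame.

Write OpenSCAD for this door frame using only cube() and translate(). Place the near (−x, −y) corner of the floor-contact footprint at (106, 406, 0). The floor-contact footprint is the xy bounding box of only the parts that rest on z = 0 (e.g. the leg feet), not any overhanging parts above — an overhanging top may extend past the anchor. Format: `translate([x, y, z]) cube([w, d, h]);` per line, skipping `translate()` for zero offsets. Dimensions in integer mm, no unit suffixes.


translate([106, 406, 0]) cube([53, 131, 2148]);
translate([1117, 406, 0]) cube([53, 131, 2148]);
translate([106, 406, 2148]) cube([1064, 131, 93]);


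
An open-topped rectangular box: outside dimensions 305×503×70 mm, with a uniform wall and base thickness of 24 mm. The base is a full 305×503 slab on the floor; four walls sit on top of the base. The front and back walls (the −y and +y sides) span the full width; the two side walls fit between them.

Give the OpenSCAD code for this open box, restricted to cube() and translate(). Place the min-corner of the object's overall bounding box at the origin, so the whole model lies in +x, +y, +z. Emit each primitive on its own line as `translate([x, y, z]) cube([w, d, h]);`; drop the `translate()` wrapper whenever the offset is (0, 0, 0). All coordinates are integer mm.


cube([305, 503, 24]);
translate([0, 0, 24]) cube([305, 24, 46]);
translate([0, 479, 24]) cube([305, 24, 46]);
translate([0, 24, 24]) cube([24, 455, 46]);
translate([281, 24, 24]) cube([24, 455, 46]);


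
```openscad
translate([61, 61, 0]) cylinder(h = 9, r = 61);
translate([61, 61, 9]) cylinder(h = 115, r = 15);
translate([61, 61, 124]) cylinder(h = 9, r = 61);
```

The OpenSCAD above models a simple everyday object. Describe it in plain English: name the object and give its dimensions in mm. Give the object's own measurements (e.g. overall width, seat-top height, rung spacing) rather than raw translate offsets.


A spool: two coaxial disc flanges of radius 61 mm and thickness 9 mm, joined by a core cylinder of radius 15 mm and height 115 mm. The lower flange rests on z = 0 and the three cylinders share a vertical axis.


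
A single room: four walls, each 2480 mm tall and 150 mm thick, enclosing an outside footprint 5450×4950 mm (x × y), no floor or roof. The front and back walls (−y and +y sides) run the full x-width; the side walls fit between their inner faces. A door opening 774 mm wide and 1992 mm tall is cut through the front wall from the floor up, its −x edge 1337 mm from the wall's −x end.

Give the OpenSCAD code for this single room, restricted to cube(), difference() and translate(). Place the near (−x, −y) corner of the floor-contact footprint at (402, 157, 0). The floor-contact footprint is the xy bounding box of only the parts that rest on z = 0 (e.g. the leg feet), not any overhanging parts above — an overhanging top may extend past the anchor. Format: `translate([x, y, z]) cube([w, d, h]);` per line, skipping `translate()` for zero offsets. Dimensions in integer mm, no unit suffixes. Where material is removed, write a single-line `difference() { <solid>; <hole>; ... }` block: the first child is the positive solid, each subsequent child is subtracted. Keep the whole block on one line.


difference() { translate([402, 157, 0]) cube([5450, 150, 2480]); translate([1739, 157, 0]) cube([774, 150, 1992]); }
translate([402, 4957, 0]) cube([5450, 150, 2480]);
translate([402, 307, 0]) cube([150, 4650, 2480]);
translate([5702, 307, 0]) cube([150, 4650, 2480]);


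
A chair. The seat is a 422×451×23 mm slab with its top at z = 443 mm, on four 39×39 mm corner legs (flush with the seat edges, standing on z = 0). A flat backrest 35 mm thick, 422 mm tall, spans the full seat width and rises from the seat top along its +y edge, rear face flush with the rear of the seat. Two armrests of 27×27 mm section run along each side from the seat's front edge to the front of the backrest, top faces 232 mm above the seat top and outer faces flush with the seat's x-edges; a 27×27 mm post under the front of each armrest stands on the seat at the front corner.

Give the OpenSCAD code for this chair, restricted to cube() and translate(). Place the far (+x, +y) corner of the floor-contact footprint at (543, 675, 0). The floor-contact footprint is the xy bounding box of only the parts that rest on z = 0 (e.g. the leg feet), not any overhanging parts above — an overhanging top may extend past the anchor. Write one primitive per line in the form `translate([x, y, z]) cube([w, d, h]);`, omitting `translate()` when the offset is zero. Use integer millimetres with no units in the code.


translate([121, 224, 420]) cube([422, 451, 23]);
translate([121, 224, 0]) cube([39, 39, 420]);
translate([504, 224, 0]) cube([39, 39, 420]);
translate([121, 636, 0]) cube([39, 39, 420]);
translate([504, 636, 0]) cube([39, 39, 420]);
translate([121, 640, 443]) cube([422, 35, 422]);
translate([121, 224, 648]) cube([27, 416, 27]);
translate([516, 224, 648]) cube([27, 416, 27]);
translate([121, 224, 443]) cube([27, 27, 205]);
translate([516, 224, 443]) cube([27, 27, 205]);


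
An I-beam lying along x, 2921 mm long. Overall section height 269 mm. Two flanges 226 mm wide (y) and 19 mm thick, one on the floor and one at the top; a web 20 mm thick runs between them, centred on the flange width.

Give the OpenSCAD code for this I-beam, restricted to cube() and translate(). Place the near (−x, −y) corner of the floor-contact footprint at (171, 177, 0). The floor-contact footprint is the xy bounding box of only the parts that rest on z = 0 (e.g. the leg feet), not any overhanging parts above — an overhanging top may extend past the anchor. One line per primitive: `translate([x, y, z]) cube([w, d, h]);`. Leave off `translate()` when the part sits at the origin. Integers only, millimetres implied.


translate([171, 177, 0]) cube([2921, 226, 19]);
translate([171, 280, 19]) cube([2921, 20, 231]);
translate([171, 177, 250]) cube([2921, 226, 19]);


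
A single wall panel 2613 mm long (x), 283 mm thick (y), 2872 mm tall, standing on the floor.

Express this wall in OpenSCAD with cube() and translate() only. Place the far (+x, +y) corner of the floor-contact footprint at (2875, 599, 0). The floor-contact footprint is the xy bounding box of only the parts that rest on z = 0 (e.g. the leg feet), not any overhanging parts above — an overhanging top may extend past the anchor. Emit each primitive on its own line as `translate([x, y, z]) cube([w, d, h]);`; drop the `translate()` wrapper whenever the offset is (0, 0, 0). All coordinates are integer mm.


translate([262, 316, 0]) cube([2613, 283, 2872]);


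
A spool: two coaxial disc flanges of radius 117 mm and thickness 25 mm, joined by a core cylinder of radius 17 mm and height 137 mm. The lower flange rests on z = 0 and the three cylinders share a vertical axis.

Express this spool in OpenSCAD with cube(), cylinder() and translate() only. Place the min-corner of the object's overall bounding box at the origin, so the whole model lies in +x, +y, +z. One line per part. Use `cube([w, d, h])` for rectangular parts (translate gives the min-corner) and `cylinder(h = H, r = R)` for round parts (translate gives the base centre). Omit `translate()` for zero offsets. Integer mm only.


translate([117, 117, 0]) cylinder(h = 25, r = 117);
translate([117, 117, 25]) cylinder(h = 137, r = 17);
translate([117, 117, 162]) cylinder(h = 25, r = 117);


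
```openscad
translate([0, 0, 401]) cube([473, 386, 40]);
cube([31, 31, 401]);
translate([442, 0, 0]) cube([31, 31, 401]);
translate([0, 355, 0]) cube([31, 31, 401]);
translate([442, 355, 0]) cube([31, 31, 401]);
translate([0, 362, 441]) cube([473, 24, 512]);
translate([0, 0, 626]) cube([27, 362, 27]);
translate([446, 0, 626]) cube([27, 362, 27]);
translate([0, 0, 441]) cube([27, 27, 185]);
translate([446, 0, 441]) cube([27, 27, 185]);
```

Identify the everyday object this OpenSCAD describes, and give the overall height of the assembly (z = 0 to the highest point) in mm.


A chair. The overall height is 953 mm.

A slab on four corner posts with a tall panel at the back — a chair. The seat slab sits at z = 401 with thickness 40, and the 512 mm backrest starts at the seat top, so the overall height is 401 + 40 + 512 = 953 mm.


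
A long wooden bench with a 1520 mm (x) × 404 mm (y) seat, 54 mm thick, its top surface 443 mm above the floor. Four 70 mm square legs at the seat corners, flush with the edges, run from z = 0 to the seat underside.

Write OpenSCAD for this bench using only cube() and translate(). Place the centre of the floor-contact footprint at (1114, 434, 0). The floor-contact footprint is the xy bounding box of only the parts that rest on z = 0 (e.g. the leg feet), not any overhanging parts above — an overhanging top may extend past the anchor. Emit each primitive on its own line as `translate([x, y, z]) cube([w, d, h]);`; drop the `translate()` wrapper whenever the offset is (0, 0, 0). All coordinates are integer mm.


// leg_h = 443 − 54 = 389
translate([354, 232, 389]) cube([1520, 404, 54]);
translate([354, 232, 0]) cube([70, 70, 389]);
translate([354, 566, 0]) cube([70, 70, 389]);
translate([1804, 232, 0]) cube([70, 70, 389]);
translate([1804, 566, 0]) cube([70, 70, 389]);


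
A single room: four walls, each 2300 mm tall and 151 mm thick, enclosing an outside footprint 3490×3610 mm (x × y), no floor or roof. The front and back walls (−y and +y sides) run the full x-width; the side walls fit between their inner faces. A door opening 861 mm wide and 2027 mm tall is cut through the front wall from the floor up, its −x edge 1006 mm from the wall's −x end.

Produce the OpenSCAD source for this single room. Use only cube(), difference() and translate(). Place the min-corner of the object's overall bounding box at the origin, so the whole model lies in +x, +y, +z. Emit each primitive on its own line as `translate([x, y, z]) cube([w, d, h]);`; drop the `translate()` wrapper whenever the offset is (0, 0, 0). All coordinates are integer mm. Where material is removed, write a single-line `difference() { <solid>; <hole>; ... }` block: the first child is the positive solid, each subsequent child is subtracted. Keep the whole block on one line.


difference() { cube([3490, 151, 2300]); translate([1006, 0, 0]) cube([861, 151, 2027]); }
translate([0, 3459, 0]) cube([3490, 151, 2300]);
translate([0, 151, 0]) cube([151, 3308, 2300]);
translate([3339, 151, 0]) cube([151, 3308, 2300]);


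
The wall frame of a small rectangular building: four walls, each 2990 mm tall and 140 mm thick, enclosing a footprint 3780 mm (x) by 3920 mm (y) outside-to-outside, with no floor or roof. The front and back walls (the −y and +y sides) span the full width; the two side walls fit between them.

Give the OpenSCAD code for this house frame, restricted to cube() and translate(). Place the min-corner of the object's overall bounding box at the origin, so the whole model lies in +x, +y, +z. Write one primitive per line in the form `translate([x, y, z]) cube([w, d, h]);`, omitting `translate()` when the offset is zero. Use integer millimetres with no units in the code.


cube([3780, 140, 2990]);
translate([0, 3780, 0]) cube([3780, 140, 2990]);
translate([0, 140, 0]) cube([140, 3640, 2990]);
translate([3640, 140, 0]) cube([140, 3640, 2990]);


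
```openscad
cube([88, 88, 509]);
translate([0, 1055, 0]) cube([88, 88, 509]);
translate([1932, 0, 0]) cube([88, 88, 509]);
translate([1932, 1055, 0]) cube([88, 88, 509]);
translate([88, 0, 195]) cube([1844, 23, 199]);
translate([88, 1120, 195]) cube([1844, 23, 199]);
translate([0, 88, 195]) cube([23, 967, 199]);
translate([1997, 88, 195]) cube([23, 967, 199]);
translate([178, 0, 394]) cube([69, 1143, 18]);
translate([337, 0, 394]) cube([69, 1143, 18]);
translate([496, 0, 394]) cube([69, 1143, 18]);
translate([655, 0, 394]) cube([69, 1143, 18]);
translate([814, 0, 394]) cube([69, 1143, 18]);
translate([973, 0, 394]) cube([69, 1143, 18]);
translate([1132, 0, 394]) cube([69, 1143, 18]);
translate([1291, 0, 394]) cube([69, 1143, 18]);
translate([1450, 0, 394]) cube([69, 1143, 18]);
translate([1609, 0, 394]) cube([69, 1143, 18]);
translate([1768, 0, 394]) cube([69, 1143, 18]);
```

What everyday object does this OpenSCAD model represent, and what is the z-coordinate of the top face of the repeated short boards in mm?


A bed frame. The slat-top height is 412 mm.

Four posts, four rails, and a row of slats — a bed frame. Slats sit on the rails at z = 195 + 199 = 394; with slat thickness 18, the top is 412 mm.


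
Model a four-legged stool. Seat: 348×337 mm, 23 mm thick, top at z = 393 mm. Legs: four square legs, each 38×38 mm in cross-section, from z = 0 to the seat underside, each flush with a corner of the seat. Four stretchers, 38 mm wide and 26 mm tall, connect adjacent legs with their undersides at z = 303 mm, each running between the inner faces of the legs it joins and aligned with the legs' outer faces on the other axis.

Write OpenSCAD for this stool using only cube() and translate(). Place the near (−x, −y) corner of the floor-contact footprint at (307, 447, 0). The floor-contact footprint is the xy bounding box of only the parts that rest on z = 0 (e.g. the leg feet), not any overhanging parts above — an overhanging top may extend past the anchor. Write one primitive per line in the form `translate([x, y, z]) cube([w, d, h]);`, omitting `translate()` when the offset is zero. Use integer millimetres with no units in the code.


// leg_h = 393 - 23 = 370
// stretcher span = 348 - 2*38 = 272
translate([307, 447, 370]) cube([348, 337, 23]);
translate([307, 447, 0]) cube([38, 38, 370]);
translate([617, 447, 0]) cube([38, 38, 370]);
translate([307, 746, 0]) cube([38, 38, 370]);
translate([617, 746, 0]) cube([38, 38, 370]);
translate([345, 447, 303]) cube([272, 38, 26]);
translate([345, 746, 303]) cube([272, 38, 26]);
translate([307, 485, 303]) cube([38, 261, 26]);
translate([617, 485, 303]) cube([38, 261, 26]);


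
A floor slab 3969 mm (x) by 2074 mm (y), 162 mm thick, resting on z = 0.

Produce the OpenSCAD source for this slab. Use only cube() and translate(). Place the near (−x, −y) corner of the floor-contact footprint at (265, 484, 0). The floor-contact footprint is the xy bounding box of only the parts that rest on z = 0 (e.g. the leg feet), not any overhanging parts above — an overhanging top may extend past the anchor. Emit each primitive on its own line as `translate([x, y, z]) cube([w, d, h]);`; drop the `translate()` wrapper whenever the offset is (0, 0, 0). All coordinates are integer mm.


translate([265, 484, 0]) cube([3969, 2074, 162]);


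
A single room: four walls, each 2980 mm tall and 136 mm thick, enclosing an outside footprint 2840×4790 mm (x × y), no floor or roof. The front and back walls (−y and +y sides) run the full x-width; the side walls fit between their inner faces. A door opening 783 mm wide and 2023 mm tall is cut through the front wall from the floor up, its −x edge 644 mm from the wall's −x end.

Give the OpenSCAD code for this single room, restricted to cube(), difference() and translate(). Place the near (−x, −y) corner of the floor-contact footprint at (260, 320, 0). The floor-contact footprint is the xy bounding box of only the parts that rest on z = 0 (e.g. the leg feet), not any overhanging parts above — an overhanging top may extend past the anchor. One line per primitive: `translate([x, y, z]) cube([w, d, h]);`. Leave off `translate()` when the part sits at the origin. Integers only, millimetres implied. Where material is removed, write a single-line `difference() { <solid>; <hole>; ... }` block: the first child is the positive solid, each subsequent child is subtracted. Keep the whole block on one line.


difference() { translate([260, 320, 0]) cube([2840, 136, 2980]); translate([904, 320, 0]) cube([783, 136, 2023]); }
translate([260, 4974, 0]) cube([2840, 136, 2980]);
translate([260, 456, 0]) cube([136, 4518, 2980]);
translate([2964, 456, 0]) cube([136, 4518, 2980]);


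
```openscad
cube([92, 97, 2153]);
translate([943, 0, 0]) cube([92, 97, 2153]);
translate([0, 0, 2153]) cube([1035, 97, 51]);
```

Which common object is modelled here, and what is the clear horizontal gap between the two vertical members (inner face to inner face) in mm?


A door frame. The clear opening width is 851 mm.

Two 2153 mm tall posts with a header on top — a door frame. The left jamb is 92 mm wide at x = 0; the right jamb starts at x = 943. The clear opening is 943 − 92 = 851 mm.


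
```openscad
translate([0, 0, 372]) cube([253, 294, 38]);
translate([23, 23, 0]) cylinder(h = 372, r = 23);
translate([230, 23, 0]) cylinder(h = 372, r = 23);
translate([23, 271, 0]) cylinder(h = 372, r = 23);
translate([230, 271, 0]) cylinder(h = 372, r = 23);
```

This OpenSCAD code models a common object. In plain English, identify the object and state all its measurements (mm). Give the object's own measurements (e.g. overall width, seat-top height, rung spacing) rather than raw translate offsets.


A four-legged stool. The seat is a 253×294×38 mm slab whose top surface is at z = 410 mm; four round legs, each 46 mm in diameter, run from the floor (z = 0) to the underside of the seat, each leg's axis is inset half a diameter from the nearest pair of seat edges (so the leg's bounding box is flush with the corner).


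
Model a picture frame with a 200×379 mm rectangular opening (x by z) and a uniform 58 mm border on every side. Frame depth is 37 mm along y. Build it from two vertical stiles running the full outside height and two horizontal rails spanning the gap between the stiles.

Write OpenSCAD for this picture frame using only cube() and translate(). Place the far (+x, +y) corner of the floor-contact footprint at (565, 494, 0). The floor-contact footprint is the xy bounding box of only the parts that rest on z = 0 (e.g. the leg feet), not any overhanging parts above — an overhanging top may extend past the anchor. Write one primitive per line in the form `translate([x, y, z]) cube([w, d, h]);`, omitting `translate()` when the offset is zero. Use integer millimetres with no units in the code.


translate([249, 457, 0]) cube([58, 37, 495]);
translate([507, 457, 0]) cube([58, 37, 495]);
translate([307, 457, 0]) cube([200, 37, 58]);
translate([307, 457, 437]) cube([200, 37, 58]);


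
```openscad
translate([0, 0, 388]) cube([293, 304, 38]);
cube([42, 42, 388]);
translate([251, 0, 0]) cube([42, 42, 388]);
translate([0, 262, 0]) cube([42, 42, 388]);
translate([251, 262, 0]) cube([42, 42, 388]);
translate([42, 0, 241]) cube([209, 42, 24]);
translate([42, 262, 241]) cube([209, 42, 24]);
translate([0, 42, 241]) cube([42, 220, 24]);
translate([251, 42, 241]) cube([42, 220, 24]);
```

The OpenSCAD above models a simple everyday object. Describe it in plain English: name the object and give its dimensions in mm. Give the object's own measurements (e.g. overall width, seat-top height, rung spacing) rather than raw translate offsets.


A simple wooden stool: a rectangular seat 293 mm (x) by 304 mm (y), 38 mm thick, top face at z = 426 mm, on four square legs, each 42×42 mm in cross-section. The legs rest on z = 0, each flush with a corner of the seat. Four stretchers, 42 mm wide and 24 mm tall, connect adjacent legs with their undersides at z = 241 mm, each running between the inner faces of the legs it joins and aligned with the legs' outer faces on the other axis.


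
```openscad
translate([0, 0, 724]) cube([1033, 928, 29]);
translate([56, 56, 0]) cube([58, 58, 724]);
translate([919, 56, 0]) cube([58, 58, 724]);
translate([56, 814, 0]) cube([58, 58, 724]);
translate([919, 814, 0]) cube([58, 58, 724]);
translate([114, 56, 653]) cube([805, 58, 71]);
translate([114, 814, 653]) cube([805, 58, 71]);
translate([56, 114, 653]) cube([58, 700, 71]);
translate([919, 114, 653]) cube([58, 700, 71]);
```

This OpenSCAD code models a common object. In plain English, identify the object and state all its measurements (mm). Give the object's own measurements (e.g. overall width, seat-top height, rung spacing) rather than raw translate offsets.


A table: top 1033 mm (x) × 928 mm (y), 29 mm thick, upper face at z = 753 mm, on four 58×58 mm square legs, each inset 56 mm from the nearest pair of top edges from z = 0 to the bottom of the top. Four apron rails, 58 mm thick and 71 mm tall, run between adjacent legs with their top edges flush with the underside of the top and their outer faces flush with the legs' outer faces.


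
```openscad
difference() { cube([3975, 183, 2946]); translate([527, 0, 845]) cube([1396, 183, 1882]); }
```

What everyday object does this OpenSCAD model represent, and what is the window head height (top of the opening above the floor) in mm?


A wall with a window opening. The window head height is 2727 mm.

A wall with a rectangular opening subtracted — a window. Sill at z = 845, opening 1882 mm tall, so the head is at 845 + 1882 = 2727 mm.


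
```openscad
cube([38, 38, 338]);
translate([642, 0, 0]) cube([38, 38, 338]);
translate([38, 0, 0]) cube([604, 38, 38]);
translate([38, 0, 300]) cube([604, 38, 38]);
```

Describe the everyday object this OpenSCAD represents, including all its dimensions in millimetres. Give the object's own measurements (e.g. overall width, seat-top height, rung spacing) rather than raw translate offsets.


A rectangular picture frame lying in the x–z plane (depth along y). The opening is 604 mm wide (x) by 262 mm tall (z), surrounded by a border 38 mm wide on all four sides. The frame is 38 mm deep and is made of two full-height vertical stiles with two horizontal rails fitted between them.


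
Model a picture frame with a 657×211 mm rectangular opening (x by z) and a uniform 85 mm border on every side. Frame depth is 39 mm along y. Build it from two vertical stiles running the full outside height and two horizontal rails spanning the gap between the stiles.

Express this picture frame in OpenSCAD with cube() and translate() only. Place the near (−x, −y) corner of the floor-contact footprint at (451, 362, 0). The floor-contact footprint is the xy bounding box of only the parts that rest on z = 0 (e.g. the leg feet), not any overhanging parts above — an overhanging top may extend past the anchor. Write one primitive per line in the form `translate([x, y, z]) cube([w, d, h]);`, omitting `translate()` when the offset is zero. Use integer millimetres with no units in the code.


translate([451, 362, 0]) cube([85, 39, 381]);
translate([1193, 362, 0]) cube([85, 39, 381]);
translate([536, 362, 0]) cube([657, 39, 85]);
translate([536, 362, 296]) cube([657, 39, 85]);


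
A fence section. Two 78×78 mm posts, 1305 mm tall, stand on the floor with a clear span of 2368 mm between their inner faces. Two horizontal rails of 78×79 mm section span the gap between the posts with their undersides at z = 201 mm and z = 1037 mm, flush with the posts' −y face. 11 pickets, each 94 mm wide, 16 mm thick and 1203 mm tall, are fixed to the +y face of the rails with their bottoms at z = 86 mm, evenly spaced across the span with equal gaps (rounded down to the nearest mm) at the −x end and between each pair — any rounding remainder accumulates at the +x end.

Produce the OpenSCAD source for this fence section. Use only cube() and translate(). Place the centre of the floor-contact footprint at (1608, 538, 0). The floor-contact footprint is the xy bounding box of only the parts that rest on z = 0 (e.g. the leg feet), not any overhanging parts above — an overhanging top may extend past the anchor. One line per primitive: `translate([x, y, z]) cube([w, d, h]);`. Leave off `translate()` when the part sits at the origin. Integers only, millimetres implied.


translate([346, 499, 0]) cube([78, 78, 1305]);
translate([2792, 499, 0]) cube([78, 78, 1305]);
translate([424, 499, 201]) cube([2368, 78, 79]);
translate([424, 499, 1037]) cube([2368, 78, 79]);
translate([535, 577, 86]) cube([94, 16, 1203]);
translate([740, 577, 86]) cube([94, 16, 1203]);
translate([945, 577, 86]) cube([94, 16, 1203]);
translate([1150, 577, 86]) cube([94, 16, 1203]);
translate([1355, 577, 86]) cube([94, 16, 1203]);
translate([1560, 577, 86]) cube([94, 16, 1203]);
translate([1765, 577, 86]) cube([94, 16, 1203]);
translate([1970, 577, 86]) cube([94, 16, 1203]);
translate([2175, 577, 86]) cube([94, 16, 1203]);
translate([2380, 577, 86]) cube([94, 16, 1203]);
translate([2585, 577, 86]) cube([94, 16, 1203]);


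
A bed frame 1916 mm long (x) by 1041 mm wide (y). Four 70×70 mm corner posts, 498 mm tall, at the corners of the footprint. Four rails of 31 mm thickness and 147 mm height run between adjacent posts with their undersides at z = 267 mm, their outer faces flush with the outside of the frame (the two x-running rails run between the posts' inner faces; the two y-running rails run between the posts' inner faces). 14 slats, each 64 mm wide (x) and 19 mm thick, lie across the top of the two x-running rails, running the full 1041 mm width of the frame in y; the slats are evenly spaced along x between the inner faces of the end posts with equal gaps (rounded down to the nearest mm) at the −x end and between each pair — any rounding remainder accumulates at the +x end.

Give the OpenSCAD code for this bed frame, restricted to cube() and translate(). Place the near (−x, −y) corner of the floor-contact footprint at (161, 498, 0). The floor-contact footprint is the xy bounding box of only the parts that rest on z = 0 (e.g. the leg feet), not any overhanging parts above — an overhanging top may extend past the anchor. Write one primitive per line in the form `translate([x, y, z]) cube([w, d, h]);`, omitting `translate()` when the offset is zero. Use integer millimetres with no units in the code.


translate([161, 498, 0]) cube([70, 70, 498]);
translate([161, 1469, 0]) cube([70, 70, 498]);
translate([2007, 498, 0]) cube([70, 70, 498]);
translate([2007, 1469, 0]) cube([70, 70, 498]);
translate([231, 498, 267]) cube([1776, 31, 147]);
translate([231, 1508, 267]) cube([1776, 31, 147]);
translate([161, 568, 267]) cube([31, 901, 147]);
translate([2046, 568, 267]) cube([31, 901, 147]);
translate([289, 498, 414]) cube([64, 1041, 19]);
translate([411, 498, 414]) cube([64, 1041, 19]);
translate([533, 498, 414]) cube([64, 1041, 19]);
translate([655, 498, 414]) cube([64, 1041, 19]);
translate([777, 498, 414]) cube([64, 1041, 19]);
translate([899, 498, 414]) cube([64, 1041, 19]);
translate([1021, 498, 414]) cube([64, 1041, 19]);
translate([1143, 498, 414]) cube([64, 1041, 19]);
translate([1265, 498, 414]) cube([64, 1041, 19]);
translate([1387, 498, 414]) cube([64, 1041, 19]);
translate([1509, 498, 414]) cube([64, 1041, 19]);
translate([1631, 498, 414]) cube([64, 1041, 19]);
translate([1753, 498, 414]) cube([64, 1041, 19]);
translate([1875, 498, 414]) cube([64, 1041, 19]);


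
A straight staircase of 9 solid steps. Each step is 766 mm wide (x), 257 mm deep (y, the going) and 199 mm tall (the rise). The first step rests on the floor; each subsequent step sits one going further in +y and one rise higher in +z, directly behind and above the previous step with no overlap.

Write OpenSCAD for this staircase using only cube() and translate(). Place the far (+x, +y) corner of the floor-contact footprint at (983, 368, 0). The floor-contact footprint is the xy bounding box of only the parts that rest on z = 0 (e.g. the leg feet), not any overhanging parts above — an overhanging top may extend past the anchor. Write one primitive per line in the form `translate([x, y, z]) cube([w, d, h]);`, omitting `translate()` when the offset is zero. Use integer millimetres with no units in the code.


translate([217, 111, 0]) cube([766, 257, 199]);
translate([217, 368, 199]) cube([766, 257, 199]);
translate([217, 625, 398]) cube([766, 257, 199]);
translate([217, 882, 597]) cube([766, 257, 199]);
translate([217, 1139, 796]) cube([766, 257, 199]);
translate([217, 1396, 995]) cube([766, 257, 199]);
translate([217, 1653, 1194]) cube([766, 257, 199]);
translate([217, 1910, 1393]) cube([766, 257, 199]);
translate([217, 2167, 1592]) cube([766, 257, 199]);


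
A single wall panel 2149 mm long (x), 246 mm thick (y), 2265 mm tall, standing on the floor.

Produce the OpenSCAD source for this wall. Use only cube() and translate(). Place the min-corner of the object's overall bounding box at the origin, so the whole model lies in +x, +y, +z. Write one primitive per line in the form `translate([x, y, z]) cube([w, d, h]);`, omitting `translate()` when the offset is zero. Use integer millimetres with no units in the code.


cube([2149, 246, 2265]);


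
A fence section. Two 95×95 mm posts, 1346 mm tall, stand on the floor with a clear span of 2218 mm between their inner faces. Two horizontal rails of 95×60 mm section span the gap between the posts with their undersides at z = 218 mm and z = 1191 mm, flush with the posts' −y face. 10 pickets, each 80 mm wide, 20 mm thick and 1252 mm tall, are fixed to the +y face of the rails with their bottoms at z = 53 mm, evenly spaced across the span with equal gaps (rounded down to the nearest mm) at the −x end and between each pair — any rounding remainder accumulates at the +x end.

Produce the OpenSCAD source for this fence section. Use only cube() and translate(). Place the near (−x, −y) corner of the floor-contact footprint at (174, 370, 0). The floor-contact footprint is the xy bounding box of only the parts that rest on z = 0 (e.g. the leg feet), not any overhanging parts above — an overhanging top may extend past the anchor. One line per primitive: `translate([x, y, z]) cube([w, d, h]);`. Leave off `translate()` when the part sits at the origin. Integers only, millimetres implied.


translate([174, 370, 0]) cube([95, 95, 1346]);
translate([2487, 370, 0]) cube([95, 95, 1346]);
translate([269, 370, 218]) cube([2218, 95, 60]);
translate([269, 370, 1191]) cube([2218, 95, 60]);
translate([397, 465, 53]) cube([80, 20, 1252]);
translate([605, 465, 53]) cube([80, 20, 1252]);
translate([813, 465, 53]) cube([80, 20, 1252]);
translate([1021, 465, 53]) cube([80, 20, 1252]);
translate([1229, 465, 53]) cube([80, 20, 1252]);
translate([1437, 465, 53]) cube([80, 20, 1252]);
translate([1645, 465, 53]) cube([80, 20, 1252]);
translate([1853, 465, 53]) cube([80, 20, 1252]);
translate([2061, 465, 53]) cube([80, 20, 1252]);
translate([2269, 465, 53]) cube([80, 20, 1252]);
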